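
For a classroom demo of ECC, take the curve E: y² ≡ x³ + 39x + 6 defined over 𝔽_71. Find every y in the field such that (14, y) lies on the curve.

32, 39

x³ + 39x + 6 = 3296 ≡ 30 (mod 71).
Square roots of 30 mod 71: 32 and 39 (since 32² = 1024 ≡ 30).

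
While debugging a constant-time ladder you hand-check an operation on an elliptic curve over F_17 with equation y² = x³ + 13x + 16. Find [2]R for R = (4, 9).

tangent at (4, 9): λ = (3·4² + 13)/(2·9) ≡ 10/1. 1⁻¹ ≡ 1 (mod 17), so λ ≡ 10·1 ≡ 10.
  x = λ² - 4 - 4 = 100 - 8 ≡ 7; y = λ·(4 - 7) - 9 ≡ 12. → (7, 12)

(7, 12)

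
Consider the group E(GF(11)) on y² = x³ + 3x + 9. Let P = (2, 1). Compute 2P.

(0, 3)

tangent at (2, 1): λ = (3·2² + 3)/(2·1) ≡ 4/2. 2⁻¹ ≡ 6 (mod 11) since 2·6 = 12 ≡ 1, so λ ≡ 4·6 ≡ 2.
  x = λ² - 2 - 2 = 4 - 4 ≡ 0; y = λ·(2 - 0) - 1 ≡ 3. → (0, 3)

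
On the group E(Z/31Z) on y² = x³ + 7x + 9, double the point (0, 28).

(16, 1)

tangent at (0, 28): λ = (3·0² + 7)/(2·28) ≡ 7/25. 25⁻¹ ≡ 5 (mod 31), so λ ≡ 7·5 ≡ 4.
  x = λ² - 0 - 0 = 16 - 0 ≡ 16; y = λ·(0 - 16) - 28 ≡ 1. → (16, 1)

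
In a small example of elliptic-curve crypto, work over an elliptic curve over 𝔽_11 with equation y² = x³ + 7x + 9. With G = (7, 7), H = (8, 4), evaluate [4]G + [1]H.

First 4G:
Double-and-add on 4 = (100)₂. Start with G = (7, 7) for the leading 1-bit.
double: tangent at (7, 7): λ = (3·7² + 7)/(2·7) ≡ 0/3. 3⁻¹ ≡ 4 (mod 11), so λ ≡ 0·4 ≡ 0.
  x = λ² - 7 - 7 = 0 - 14 ≡ 8; y = λ·(7 - 8) - 7 ≡ 4. → (8, 4)
double: tangent at (8, 4): λ = (3·8² + 7)/(2·4) ≡ 1/8. 8⁻¹ ≡ 7 (mod 11) since 8·7 = 56 ≡ 1, so λ ≡ 1·7 ≡ 7.
  x = λ² - 8 - 8 = 49 - 16 ≡ 0; y = λ·(8 - 0) - 4 ≡ 8. → (0, 8)
4G = (0, 8).
Finally 4G + H:
(0, 8) + (8, 4). λ = (4 - 8)/(8 - 0) ≡ 7/8 mod 11. 8⁻¹ ≡ 7 (mod 11), so λ ≡ 5.
  x = λ² - 0 - 8 = 25 - 8 ≡ 6; y = λ·(0 - 6) - 8 ≡ 6. → (6, 6)

(6, 6)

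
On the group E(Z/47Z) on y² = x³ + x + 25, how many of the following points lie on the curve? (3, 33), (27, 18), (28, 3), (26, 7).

(3, 33): 33² ≡ 8, rhs ≡ 8 → on.
(27, 18): 18² ≡ 42, rhs ≡ 42 → on.
(28, 3): 3² ≡ 9, rhs ≡ 9 → on.
(26, 7): 7² ≡ 2, rhs ≡ 2 → on.

4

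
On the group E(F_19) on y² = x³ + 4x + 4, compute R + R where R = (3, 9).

tangent at (3, 9): λ = (3·3² + 4)/(2·9) ≡ 12/18. 18⁻¹ ≡ 18 (mod 19) since 18·18 = 324 ≡ 1, so λ ≡ 12·18 ≡ 7.
  x = λ² - 3 - 3 = 49 - 6 ≡ 5; y = λ·(3 - 5) - 9 ≡ 15. → (5, 15)

(5, 15)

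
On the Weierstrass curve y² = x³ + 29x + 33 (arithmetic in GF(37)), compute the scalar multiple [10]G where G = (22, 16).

(8, 0)

Double-and-add on 10 = (1010)₂. Start with G = (22, 16) for the leading 1-bit.
double: tangent at (22, 16): λ = (3·22² + 29)/(2·16) ≡ 1/32. 32⁻¹ ≡ 22 (mod 37), so λ ≡ 1·22 ≡ 22.
  x = λ² - 22 - 22 = 484 - 44 ≡ 33; y = λ·(22 - 33) - 16 ≡ 1. → (33, 1)
double: tangent at (33, 1): λ = (3·33² + 29)/(2·1) ≡ 3/2. 2⁻¹ ≡ 19 (mod 37), so λ ≡ 3·19 ≡ 20.
  x = λ² - 33 - 33 = 400 - 66 ≡ 1; y = λ·(33 - 1) - 1 ≡ 10. → (1, 10)
add G: (1, 10) + (22, 16). λ = (16 - 10)/(22 - 1) ≡ 6/21 mod 37. 21⁻¹ ≡ 30 (mod 37), so λ ≡ 32.
  x = λ² - 1 - 22 = 1024 - 23 ≡ 2; y = λ·(1 - 2) - 10 ≡ 32. → (2, 32)
double: tangent at (2, 32): λ = (3·2² + 29)/(2·32) ≡ 4/27. 27⁻¹ ≡ 11 (mod 37), so λ ≡ 4·11 ≡ 7.
  x = λ² - 2 - 2 = 49 - 4 ≡ 8; y = λ·(2 - 8) - 32 ≡ 0. → (8, 0)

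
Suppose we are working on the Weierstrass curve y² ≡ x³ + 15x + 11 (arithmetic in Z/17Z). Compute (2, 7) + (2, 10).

O

The two points share x = 2 and their y-coordinates satisfy 7 + 10 ≡ 0 (mod 17), so they are inverses. Their sum is O.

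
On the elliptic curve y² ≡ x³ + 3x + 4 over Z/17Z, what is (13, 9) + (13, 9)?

tangent at (13, 9): λ = (3·13² + 3)/(2·9) ≡ 0/1. 1⁻¹ ≡ 1 (mod 17), so λ ≡ 0·1 ≡ 0.
  x = λ² - 13 - 13 = 0 - 26 ≡ 8; y = λ·(13 - 8) - 9 ≡ 8. → (8, 8)

(8, 8)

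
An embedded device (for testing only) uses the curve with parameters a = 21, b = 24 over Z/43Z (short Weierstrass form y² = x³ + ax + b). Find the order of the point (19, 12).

9

2P: tangent at (19, 12): λ = (3·19² + 21)/(2·12) ≡ 29/24. 24⁻¹ ≡ 9 (mod 43) since 24·9 = 216 ≡ 1, so λ ≡ 29·9 ≡ 3.
  x = λ² - 19 - 19 = 9 - 38 ≡ 14; y = λ·(19 - 14) - 12 ≡ 3. → (14, 3)
3P: (14, 3) + (19, 12). λ = (12 - 3)/(19 - 14) ≡ 9/5 mod 43. 5⁻¹ ≡ 26 (mod 43), so λ ≡ 19.
  x = λ² - 14 - 19 = 361 - 33 ≡ 27; y = λ·(14 - 27) - 3 ≡ 8. → (27, 8)
4P: (27, 8) + (19, 12). λ = (12 - 8)/(19 - 27) ≡ 4/35 mod 43. 35⁻¹ ≡ 16 (mod 43), so λ ≡ 21.
  x = λ² - 27 - 19 = 441 - 46 ≡ 8; y = λ·(27 - 8) - 8 ≡ 4. → (8, 4)
5P: (8, 4) + (19, 12). λ = (12 - 4)/(19 - 8) ≡ 8/11 mod 43. 11⁻¹ ≡ 4 (mod 43), so λ ≡ 32.
  x = λ² - 8 - 19 = 1024 - 27 ≡ 8; y = λ·(8 - 8) - 4 ≡ 39. → (8, 39)
6P: (8, 39) + (19, 12). λ = (12 - 39)/(19 - 8) ≡ 16/11 mod 43. 11⁻¹ ≡ 4 (mod 43), so λ ≡ 21.
  x = λ² - 8 - 19 = 441 - 27 ≡ 27; y = λ·(8 - 27) - 39 ≡ 35. → (27, 35)
7P: (27, 35) + (19, 12). λ = (12 - 35)/(19 - 27) ≡ 20/35 mod 43. 35⁻¹ ≡ 16 (mod 43), so λ ≡ 19.
  x = λ² - 27 - 19 = 361 - 46 ≡ 14; y = λ·(27 - 14) - 35 ≡ 40. → (14, 40)
8P: (14, 40) + (19, 12). λ = (12 - 40)/(19 - 14) ≡ 15/5 mod 43. 5⁻¹ ≡ 26 (mod 43) since 5·26 = 130 ≡ 1, so λ ≡ 3.
  x = λ² - 14 - 19 = 9 - 33 ≡ 19; y = λ·(14 - 19) - 40 ≡ 31. → (19, 31)
9P: (19, 31) + (19, 12): same x and y₁ ≡ -y₂, so the sum is O.
9P = O, so the order is 9.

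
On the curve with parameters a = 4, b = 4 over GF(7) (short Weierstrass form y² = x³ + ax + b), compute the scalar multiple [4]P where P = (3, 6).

(1, 4)

Repeated addition: build up to 4P.
2P: tangent at (3, 6): λ = (3·3² + 4)/(2·6) ≡ 3/5. 5⁻¹ ≡ 3 (mod 7), so λ ≡ 3·3 ≡ 2.
  x = λ² - 3 - 3 = 4 - 6 ≡ 5; y = λ·(3 - 5) - 6 ≡ 4. → (5, 4)
3P: (5, 4) + (3, 6). λ = (6 - 4)/(3 - 5) ≡ 2/5 mod 7. 5⁻¹ ≡ 3 (mod 7) since 5·3 = 15 ≡ 1, so λ ≡ 6.
  x = λ² - 5 - 3 = 36 - 8 ≡ 0; y = λ·(5 - 0) - 4 ≡ 5. → (0, 5)
4P: (0, 5) + (3, 6). λ = (6 - 5)/(3 - 0) ≡ 1/3 mod 7. 3⁻¹ ≡ 5 (mod 7), so λ ≡ 5.
  x = λ² - 0 - 3 = 25 - 3 ≡ 1; y = λ·(0 - 1) - 5 ≡ 4. → (1, 4)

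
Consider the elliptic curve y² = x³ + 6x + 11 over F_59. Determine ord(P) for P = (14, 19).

2P: tangent at (14, 19): λ = (3·14² + 6)/(2·19) ≡ 4/38. 38⁻¹ ≡ 14 (mod 59), so λ ≡ 4·14 ≡ 56.
  x = λ² - 14 - 14 = 3136 - 28 ≡ 40; y = λ·(14 - 40) - 19 ≡ 0. → (40, 0)
3P: (40, 0) + (14, 19). λ = (19 - 0)/(14 - 40) ≡ 19/33 mod 59. 33⁻¹ ≡ 34 (mod 59) since 33·34 = 1122 ≡ 1, so λ ≡ 56.
  x = λ² - 40 - 14 = 3136 - 54 ≡ 14; y = λ·(40 - 14) - 0 ≡ 40. → (14, 40)
4P: (14, 40) + (14, 19): same x and y₁ ≡ -y₂, so the sum is ∞.
4P = ∞, so the order is 4.

4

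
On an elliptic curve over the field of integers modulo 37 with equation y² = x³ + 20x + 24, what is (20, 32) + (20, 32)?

(7, 10)

tangent at (20, 32): λ = (3·20² + 20)/(2·32) ≡ 36/27. 27⁻¹ ≡ 11 (mod 37), so λ ≡ 36·11 ≡ 26.
  x = λ² - 20 - 20 = 676 - 40 ≡ 7; y = λ·(20 - 7) - 32 ≡ 10. → (7, 10)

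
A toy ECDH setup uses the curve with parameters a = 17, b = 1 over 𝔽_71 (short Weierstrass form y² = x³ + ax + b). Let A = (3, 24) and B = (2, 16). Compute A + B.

(3, 24) + (2, 16). λ = (16 - 24)/(2 - 3) ≡ 63/70 mod 71. 70⁻¹ ≡ 70 (mod 71), so λ ≡ 8.
  x = λ² - 3 - 2 = 64 - 5 ≡ 59; y = λ·(3 - 59) - 24 ≡ 25. → (59, 25)

(59, 25)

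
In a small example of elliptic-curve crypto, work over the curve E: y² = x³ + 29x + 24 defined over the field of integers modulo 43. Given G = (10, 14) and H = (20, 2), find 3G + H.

First 3G:
Repeated addition: build up to 3G.
2G: tangent at (10, 14): λ = (3·10² + 29)/(2·14) ≡ 28/28. 28⁻¹ ≡ 20 (mod 43) since 28·20 = 560 ≡ 1, so λ ≡ 28·20 ≡ 1.
  x = λ² - 10 - 10 = 1 - 20 ≡ 24; y = λ·(10 - 24) - 14 ≡ 15. → (24, 15)
3G: (24, 15) + (10, 14). λ = (14 - 15)/(10 - 24) ≡ 42/29 mod 43. 29⁻¹ ≡ 3 (mod 43) since 29·3 = 87 ≡ 1, so λ ≡ 40.
  x = λ² - 24 - 10 = 1600 - 34 ≡ 18; y = λ·(24 - 18) - 15 ≡ 10. → (18, 10)
3G = (18, 10).
Finally 3G + H:
(18, 10) + (20, 2). λ = (2 - 10)/(20 - 18) ≡ 35/2 mod 43. 2⁻¹ ≡ 22 (mod 43), so λ ≡ 39.
  x = λ² - 18 - 20 = 1521 - 38 ≡ 21; y = λ·(18 - 21) - 10 ≡ 2. → (21, 2)

(21, 2)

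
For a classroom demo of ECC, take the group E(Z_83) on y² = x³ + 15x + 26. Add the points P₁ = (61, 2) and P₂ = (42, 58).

(61, 2) + (42, 58). λ = (58 - 2)/(42 - 61) ≡ 56/64 mod 83. 64⁻¹ ≡ 48 (mod 83), so λ ≡ 32.
  x = λ² - 61 - 42 = 1024 - 103 ≡ 8; y = λ·(61 - 8) - 2 ≡ 34. → (8, 34)

(8, 34)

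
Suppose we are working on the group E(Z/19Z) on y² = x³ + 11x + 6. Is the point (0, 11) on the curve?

no

y² = 11² ≡ 7; x³ + 11x + 6 = 6 ≡ 6 (mod 19). 7 ≠ 6.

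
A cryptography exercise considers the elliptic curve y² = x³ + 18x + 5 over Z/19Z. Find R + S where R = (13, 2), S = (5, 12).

(13, 2) + (5, 12). λ = (12 - 2)/(5 - 13) ≡ 10/11 mod 19. 11⁻¹ ≡ 7 (mod 19) since 11·7 = 77 ≡ 1, so λ ≡ 13.
  x = λ² - 13 - 5 = 169 - 18 ≡ 18; y = λ·(13 - 18) - 2 ≡ 9. → (18, 9)

(18, 9)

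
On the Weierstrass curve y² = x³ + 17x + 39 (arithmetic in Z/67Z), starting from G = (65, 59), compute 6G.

Double-and-add on 6 = (110)₂. Start with G = (65, 59) for the leading 1-bit.
double: tangent at (65, 59): λ = (3·65² + 17)/(2·59) ≡ 29/51. 51⁻¹ ≡ 46 (mod 67), so λ ≡ 29·46 ≡ 61.
  x = λ² - 65 - 65 = 3721 - 130 ≡ 40; y = λ·(65 - 40) - 59 ≡ 59. → (40, 59)
add G: (40, 59) + (65, 59). λ = (59 - 59)/(65 - 40) ≡ 0/25 mod 67. 25⁻¹ ≡ 59 (mod 67) since 25·59 = 1475 ≡ 1, so λ ≡ 0.
  x = λ² - 40 - 65 = 0 - 105 ≡ 29; y = λ·(40 - 29) - 59 ≡ 8. → (29, 8)
double: tangent at (29, 8): λ = (3·29² + 17)/(2·8) ≡ 61/16. 16⁻¹ ≡ 21 (mod 67) since 16·21 = 336 ≡ 1, so λ ≡ 61·21 ≡ 8.
  x = λ² - 29 - 29 = 64 - 58 ≡ 6; y = λ·(29 - 6) - 8 ≡ 42. → (6, 42)

(6, 42)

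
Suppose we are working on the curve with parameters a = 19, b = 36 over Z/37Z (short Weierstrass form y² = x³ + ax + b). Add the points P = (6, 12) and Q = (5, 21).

(6, 12) + (5, 21). λ = (21 - 12)/(5 - 6) ≡ 9/36 mod 37. 36⁻¹ ≡ 36 (mod 37) since 36·36 = 1296 ≡ 1, so λ ≡ 28.
  x = λ² - 6 - 5 = 784 - 11 ≡ 33; y = λ·(6 - 33) - 12 ≡ 9. → (33, 9)

(33, 9)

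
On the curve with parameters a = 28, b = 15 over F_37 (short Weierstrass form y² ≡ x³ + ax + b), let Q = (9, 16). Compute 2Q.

tangent at (9, 16): λ = (3·9² + 28)/(2·16) ≡ 12/32. 32⁻¹ ≡ 22 (mod 37), so λ ≡ 12·22 ≡ 5.
  x = λ² - 9 - 9 = 25 - 18 ≡ 7; y = λ·(9 - 7) - 16 ≡ 31. → (7, 31)

(7, 31)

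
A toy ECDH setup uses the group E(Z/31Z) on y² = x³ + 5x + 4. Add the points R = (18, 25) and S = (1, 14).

(18, 25) + (1, 14). λ = (14 - 25)/(1 - 18) ≡ 20/14 mod 31. 14⁻¹ ≡ 20 (mod 31) since 14·20 = 280 ≡ 1, so λ ≡ 28.
  x = λ² - 18 - 1 = 784 - 19 ≡ 21; y = λ·(18 - 21) - 25 ≡ 15. → (21, 15)

(21, 15)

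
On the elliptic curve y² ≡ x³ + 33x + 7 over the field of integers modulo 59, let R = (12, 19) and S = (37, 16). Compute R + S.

(17, 17)

(12, 19) + (37, 16). λ = (16 - 19)/(37 - 12) ≡ 56/25 mod 59. 25⁻¹ ≡ 26 (mod 59), so λ ≡ 40.
  x = λ² - 12 - 37 = 1600 - 49 ≡ 17; y = λ·(12 - 17) - 19 ≡ 17. → (17, 17)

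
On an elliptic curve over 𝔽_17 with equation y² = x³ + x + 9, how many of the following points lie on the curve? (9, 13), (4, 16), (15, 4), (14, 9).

(9, 13): 13² ≡ 16, rhs ≡ 16 → on.
(4, 16): 16² ≡ 1, rhs ≡ 9 → off.
(15, 4): 4² ≡ 16, rhs ≡ 16 → on.
(14, 9): 9² ≡ 13, rhs ≡ 13 → on.

3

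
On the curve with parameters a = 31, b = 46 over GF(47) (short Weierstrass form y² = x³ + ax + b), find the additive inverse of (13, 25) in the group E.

(13, 22)

-(13, 25) = (13, -25 mod 47) = (13, 22).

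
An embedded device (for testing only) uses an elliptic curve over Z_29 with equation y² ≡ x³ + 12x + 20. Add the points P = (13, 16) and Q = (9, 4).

(16, 4)

(13, 16) + (9, 4). λ = (4 - 16)/(9 - 13) ≡ 17/25 mod 29. 25⁻¹ ≡ 7 (mod 29) since 25·7 = 175 ≡ 1, so λ ≡ 3.
  x = λ² - 13 - 9 = 9 - 22 ≡ 16; y = λ·(13 - 16) - 16 ≡ 4. → (16, 4)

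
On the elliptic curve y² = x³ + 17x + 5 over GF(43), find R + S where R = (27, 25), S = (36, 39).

(1, 25)

(27, 25) + (36, 39). λ = (39 - 25)/(36 - 27) ≡ 14/9 mod 43. 9⁻¹ ≡ 24 (mod 43) since 9·24 = 216 ≡ 1, so λ ≡ 35.
  x = λ² - 27 - 36 = 1225 - 63 ≡ 1; y = λ·(27 - 1) - 25 ≡ 25. → (1, 25)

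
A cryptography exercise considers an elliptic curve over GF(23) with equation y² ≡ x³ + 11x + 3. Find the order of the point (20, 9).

5

2P: tangent at (20, 9): λ = (3·20² + 11)/(2·9) ≡ 15/18. 18⁻¹ ≡ 9 (mod 23) since 18·9 = 162 ≡ 1, so λ ≡ 15·9 ≡ 20.
  x = λ² - 20 - 20 = 400 - 40 ≡ 15; y = λ·(20 - 15) - 9 ≡ 22. → (15, 22)
3P: (15, 22) + (20, 9). λ = (9 - 22)/(20 - 15) ≡ 10/5 mod 23. 5⁻¹ ≡ 14 (mod 23), so λ ≡ 2.
  x = λ² - 15 - 20 = 4 - 35 ≡ 15; y = λ·(15 - 15) - 22 ≡ 1. → (15, 1)
4P: (15, 1) + (20, 9). λ = (9 - 1)/(20 - 15) ≡ 8/5 mod 23. 5⁻¹ ≡ 14 (mod 23) since 5·14 = 70 ≡ 1, so λ ≡ 20.
  x = λ² - 15 - 20 = 400 - 35 ≡ 20; y = λ·(15 - 20) - 1 ≡ 14. → (20, 14)
5P: (20, 14) + (20, 9): same x and y₁ ≡ -y₂, so the sum is the point at infinity.
5P = the point at infinity, so the order is 5.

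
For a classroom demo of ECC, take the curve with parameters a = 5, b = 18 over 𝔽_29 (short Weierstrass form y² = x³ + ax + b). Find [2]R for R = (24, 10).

(26, 11)

tangent at (24, 10): λ = (3·24² + 5)/(2·10) ≡ 22/20. 20⁻¹ ≡ 16 (mod 29), so λ ≡ 22·16 ≡ 4.
  x = λ² - 24 - 24 = 16 - 48 ≡ 26; y = λ·(24 - 26) - 10 ≡ 11. → (26, 11)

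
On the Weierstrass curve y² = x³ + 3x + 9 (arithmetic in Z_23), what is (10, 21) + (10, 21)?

tangent at (10, 21): λ = (3·10² + 3)/(2·21) ≡ 4/19. 19⁻¹ ≡ 17 (mod 23) since 19·17 = 323 ≡ 1, so λ ≡ 4·17 ≡ 22.
  x = λ² - 10 - 10 = 484 - 20 ≡ 4; y = λ·(10 - 4) - 21 ≡ 19. → (4, 19)

(4, 19)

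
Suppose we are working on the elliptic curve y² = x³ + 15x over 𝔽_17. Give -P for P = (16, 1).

(16, 16)

-(16, 1) = (16, -1 mod 17) = (16, 16).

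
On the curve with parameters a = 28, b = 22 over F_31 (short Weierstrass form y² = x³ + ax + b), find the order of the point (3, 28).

2P: tangent at (3, 28): λ = (3·3² + 28)/(2·28) ≡ 24/25. 25⁻¹ ≡ 5 (mod 31) since 25·5 = 125 ≡ 1, so λ ≡ 24·5 ≡ 27.
  x = λ² - 3 - 3 = 729 - 6 ≡ 10; y = λ·(3 - 10) - 28 ≡ 0. → (10, 0)
3P: (10, 0) + (3, 28). λ = (28 - 0)/(3 - 10) ≡ 28/24 mod 31. 24⁻¹ ≡ 22 (mod 31) since 24·22 = 528 ≡ 1, so λ ≡ 27.
  x = λ² - 10 - 3 = 729 - 13 ≡ 3; y = λ·(10 - 3) - 0 ≡ 3. → (3, 3)
4P: (3, 3) + (3, 28): same x and y₁ ≡ -y₂, so the sum is 𝒪.
4P = 𝒪, so the order is 4.

4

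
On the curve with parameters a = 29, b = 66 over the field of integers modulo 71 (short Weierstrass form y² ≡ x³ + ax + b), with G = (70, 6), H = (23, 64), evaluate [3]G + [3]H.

(17, 17)

First 3G:
Repeated addition: build up to 3G.
2G: tangent at (70, 6): λ = (3·70² + 29)/(2·6) ≡ 32/12. 12⁻¹ ≡ 6 (mod 71) since 12·6 = 72 ≡ 1, so λ ≡ 32·6 ≡ 50.
  x = λ² - 70 - 70 = 2500 - 140 ≡ 17; y = λ·(70 - 17) - 6 ≡ 17. → (17, 17)
3G: (17, 17) + (70, 6). λ = (6 - 17)/(70 - 17) ≡ 60/53 mod 71. 53⁻¹ ≡ 67 (mod 71), so λ ≡ 44.
  x = λ² - 17 - 70 = 1936 - 87 ≡ 3; y = λ·(17 - 3) - 17 ≡ 31. → (3, 31)
3G = (3, 31).
Next 3H:
Repeated addition: build up to 3H.
2H: tangent at (23, 64): λ = (3·23² + 29)/(2·64) ≡ 54/57. 57⁻¹ ≡ 5 (mod 71), so λ ≡ 54·5 ≡ 57.
  x = λ² - 23 - 23 = 3249 - 46 ≡ 8; y = λ·(23 - 8) - 64 ≡ 10. → (8, 10)
3H: (8, 10) + (23, 64). λ = (64 - 10)/(23 - 8) ≡ 54/15 mod 71. 15⁻¹ ≡ 19 (mod 71), so λ ≡ 32.
  x = λ² - 8 - 23 = 1024 - 31 ≡ 70; y = λ·(8 - 70) - 10 ≡ 65. → (70, 65)
3H = (70, 65).
Finally 3G + 3H:
(3, 31) + (70, 65). λ = (65 - 31)/(70 - 3) ≡ 34/67 mod 71. 67⁻¹ ≡ 53 (mod 71) since 67·53 = 3551 ≡ 1, so λ ≡ 27.
  x = λ² - 3 - 70 = 729 - 73 ≡ 17; y = λ·(3 - 17) - 31 ≡ 17. → (17, 17)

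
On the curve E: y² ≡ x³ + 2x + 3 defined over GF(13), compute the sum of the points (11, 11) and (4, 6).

(11, 11) + (4, 6). λ = (6 - 11)/(4 - 11) ≡ 8/6 mod 13. 6⁻¹ ≡ 11 (mod 13), so λ ≡ 10.
  x = λ² - 11 - 4 = 100 - 15 ≡ 7; y = λ·(11 - 7) - 11 ≡ 3. → (7, 3)

(7, 3)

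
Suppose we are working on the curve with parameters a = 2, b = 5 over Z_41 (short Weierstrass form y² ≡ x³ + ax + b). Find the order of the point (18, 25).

2P: tangent at (18, 25): λ = (3·18² + 2)/(2·25) ≡ 31/9. 9⁻¹ ≡ 32 (mod 41) since 9·32 = 288 ≡ 1, so λ ≡ 31·32 ≡ 8.
  x = λ² - 18 - 18 = 64 - 36 ≡ 28; y = λ·(18 - 28) - 25 ≡ 18. → (28, 18)
3P: (28, 18) + (18, 25). λ = (25 - 18)/(18 - 28) ≡ 7/31 mod 41. 31⁻¹ ≡ 4 (mod 41), so λ ≡ 28.
  x = λ² - 28 - 18 = 784 - 46 ≡ 0; y = λ·(28 - 0) - 18 ≡ 28. → (0, 28)
4P: (0, 28) + (18, 25). λ = (25 - 28)/(18 - 0) ≡ 38/18 mod 41. 18⁻¹ ≡ 16 (mod 41), so λ ≡ 34.
  x = λ² - 0 - 18 = 1156 - 18 ≡ 31; y = λ·(0 - 31) - 28 ≡ 25. → (31, 25)
5P: (31, 25) + (18, 25). λ = (25 - 25)/(18 - 31) ≡ 0/28 mod 41. 28⁻¹ ≡ 22 (mod 41) since 28·22 = 616 ≡ 1, so λ ≡ 0.
  x = λ² - 31 - 18 = 0 - 49 ≡ 33; y = λ·(31 - 33) - 25 ≡ 16. → (33, 16)
6P: (33, 16) + (18, 25). λ = (25 - 16)/(18 - 33) ≡ 9/26 mod 41. 26⁻¹ ≡ 30 (mod 41), so λ ≡ 24.
  x = λ² - 33 - 18 = 576 - 51 ≡ 33; y = λ·(33 - 33) - 16 ≡ 25. → (33, 25)
7P: (33, 25) + (18, 25). λ = (25 - 25)/(18 - 33) ≡ 0/26 mod 41. 26⁻¹ ≡ 30 (mod 41) since 26·30 = 780 ≡ 1, so λ ≡ 0.
  x = λ² - 33 - 18 = 0 - 51 ≡ 31; y = λ·(33 - 31) - 25 ≡ 16. → (31, 16)
8P: (31, 16) + (18, 25). λ = (25 - 16)/(18 - 31) ≡ 9/28 mod 41. 28⁻¹ ≡ 22 (mod 41), so λ ≡ 34.
  x = λ² - 31 - 18 = 1156 - 49 ≡ 0; y = λ·(31 - 0) - 16 ≡ 13. → (0, 13)
9P: (0, 13) + (18, 25). λ = (25 - 13)/(18 - 0) ≡ 12/18 mod 41. 18⁻¹ ≡ 16 (mod 41) since 18·16 = 288 ≡ 1, so λ ≡ 28.
  x = λ² - 0 - 18 = 784 - 18 ≡ 28; y = λ·(0 - 28) - 13 ≡ 23. → (28, 23)
10P: (28, 23) + (18, 25). λ = (25 - 23)/(18 - 28) ≡ 2/31 mod 41. 31⁻¹ ≡ 4 (mod 41), so λ ≡ 8.
  x = λ² - 28 - 18 = 64 - 46 ≡ 18; y = λ·(28 - 18) - 23 ≡ 16. → (18, 16)
11P: (18, 16) + (18, 25): same x and y₁ ≡ -y₂, so the sum is ∞.
11P = ∞, so the order is 11.

11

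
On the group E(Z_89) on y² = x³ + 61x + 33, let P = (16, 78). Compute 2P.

(52, 73)

tangent at (16, 78): λ = (3·16² + 61)/(2·78) ≡ 28/67. 67⁻¹ ≡ 4 (mod 89), so λ ≡ 28·4 ≡ 23.
  x = λ² - 16 - 16 = 529 - 32 ≡ 52; y = λ·(16 - 52) - 78 ≡ 73. → (52, 73)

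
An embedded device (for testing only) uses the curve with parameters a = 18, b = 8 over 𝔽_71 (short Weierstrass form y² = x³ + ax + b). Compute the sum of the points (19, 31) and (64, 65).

(25, 26)

(19, 31) + (64, 65). λ = (65 - 31)/(64 - 19) ≡ 34/45 mod 71. 45⁻¹ ≡ 30 (mod 71) since 45·30 = 1350 ≡ 1, so λ ≡ 26.
  x = λ² - 19 - 64 = 676 - 83 ≡ 25; y = λ·(19 - 25) - 31 ≡ 26. → (25, 26)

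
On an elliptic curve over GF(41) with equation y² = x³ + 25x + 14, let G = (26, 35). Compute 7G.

Double-and-add on 7 = (111)₂. Start with G = (26, 35) for the leading 1-bit.
double: tangent at (26, 35): λ = (3·26² + 25)/(2·35) ≡ 3/29. 29⁻¹ ≡ 17 (mod 41) since 29·17 = 493 ≡ 1, so λ ≡ 3·17 ≡ 10.
  x = λ² - 26 - 26 = 100 - 52 ≡ 7; y = λ·(26 - 7) - 35 ≡ 32. → (7, 32)
add G: (7, 32) + (26, 35). λ = (35 - 32)/(26 - 7) ≡ 3/19 mod 41. 19⁻¹ ≡ 13 (mod 41), so λ ≡ 39.
  x = λ² - 7 - 26 = 1521 - 33 ≡ 12; y = λ·(7 - 12) - 32 ≡ 19. → (12, 19)
double: tangent at (12, 19): λ = (3·12² + 25)/(2·19) ≡ 6/38. 38⁻¹ ≡ 27 (mod 41), so λ ≡ 6·27 ≡ 39.
  x = λ² - 12 - 12 = 1521 - 24 ≡ 21; y = λ·(12 - 21) - 19 ≡ 40. → (21, 40)
add G: (21, 40) + (26, 35). λ = (35 - 40)/(26 - 21) ≡ 36/5 mod 41. 5⁻¹ ≡ 33 (mod 41) since 5·33 = 165 ≡ 1, so λ ≡ 40.
  x = λ² - 21 - 26 = 1600 - 47 ≡ 36; y = λ·(21 - 36) - 40 ≡ 16. → (36, 16)

(36, 16)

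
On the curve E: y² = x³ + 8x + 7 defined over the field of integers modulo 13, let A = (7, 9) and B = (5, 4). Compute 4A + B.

O

First 4A:
Double-and-add on 4 = (100)₂. Start with A = (7, 9) for the leading 1-bit.
double: tangent at (7, 9): λ = (3·7² + 8)/(2·9) ≡ 12/5. 5⁻¹ ≡ 8 (mod 13), so λ ≡ 12·8 ≡ 5.
  x = λ² - 7 - 7 = 25 - 14 ≡ 11; y = λ·(7 - 11) - 9 ≡ 10. → (11, 10)
double: tangent at (11, 10): λ = (3·11² + 8)/(2·10) ≡ 7/7. 7⁻¹ ≡ 2 (mod 13), so λ ≡ 7·2 ≡ 1.
  x = λ² - 11 - 11 = 1 - 22 ≡ 5; y = λ·(11 - 5) - 10 ≡ 9. → (5, 9)
4A = (5, 9).
Finally 4A + B:
(5, 9) + (5, 4): same x and y₁ ≡ -y₂, so the sum is 𝒪.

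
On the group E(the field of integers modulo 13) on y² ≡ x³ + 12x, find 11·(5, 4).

Write P = (5, 4).
Repeated addition: build up to 11P.
2P: tangent at (5, 4): λ = (3·5² + 12)/(2·4) ≡ 9/8. 8⁻¹ ≡ 5 (mod 13) since 8·5 = 40 ≡ 1, so λ ≡ 9·5 ≡ 6.
  x = λ² - 5 - 5 = 36 - 10 ≡ 0; y = λ·(5 - 0) - 4 ≡ 0. → (0, 0)
3P: (0, 0) + (5, 4). λ = (4 - 0)/(5 - 0) ≡ 4/5 mod 13. 5⁻¹ ≡ 8 (mod 13), so λ ≡ 6.
  x = λ² - 0 - 5 = 36 - 5 ≡ 5; y = λ·(0 - 5) - 0 ≡ 9. → (5, 9)
4P: (5, 9) + (5, 4): same x and y₁ ≡ -y₂, so the sum is ∞.
5P: ∞ + (5, 4) = (5, 4) (identity).
6P: tangent at (5, 4): λ = (3·5² + 12)/(2·4) ≡ 9/8. 8⁻¹ ≡ 5 (mod 13) since 8·5 = 40 ≡ 1, so λ ≡ 9·5 ≡ 6.
  x = λ² - 5 - 5 = 36 - 10 ≡ 0; y = λ·(5 - 0) - 4 ≡ 0. → (0, 0)
7P: (0, 0) + (5, 4). λ = (4 - 0)/(5 - 0) ≡ 4/5 mod 13. 5⁻¹ ≡ 8 (mod 13), so λ ≡ 6.
  x = λ² - 0 - 5 = 36 - 5 ≡ 5; y = λ·(0 - 5) - 0 ≡ 9. → (5, 9)
8P: (5, 9) + (5, 4): same x and y₁ ≡ -y₂, so the sum is ∞.
9P: ∞ + (5, 4) = (5, 4) (identity).
10P: tangent at (5, 4): λ = (3·5² + 12)/(2·4) ≡ 9/8. 8⁻¹ ≡ 5 (mod 13) since 8·5 = 40 ≡ 1, so λ ≡ 9·5 ≡ 6.
  x = λ² - 5 - 5 = 36 - 10 ≡ 0; y = λ·(5 - 0) - 4 ≡ 0. → (0, 0)
11P: (0, 0) + (5, 4). λ = (4 - 0)/(5 - 0) ≡ 4/5 mod 13. 5⁻¹ ≡ 8 (mod 13), so λ ≡ 6.
  x = λ² - 0 - 5 = 36 - 5 ≡ 5; y = λ·(0 - 5) - 0 ≡ 9. → (5, 9)

(5, 9)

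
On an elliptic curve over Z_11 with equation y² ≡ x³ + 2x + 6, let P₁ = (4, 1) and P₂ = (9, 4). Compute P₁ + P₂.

(4, 1) + (9, 4). λ = (4 - 1)/(9 - 4) ≡ 3/5 mod 11. 5⁻¹ ≡ 9 (mod 11), so λ ≡ 5.
  x = λ² - 4 - 9 = 25 - 13 ≡ 1; y = λ·(4 - 1) - 1 ≡ 3. → (1, 3)

(1, 3)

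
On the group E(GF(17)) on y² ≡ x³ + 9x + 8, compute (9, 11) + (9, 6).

O

The two points share x = 9 and their y-coordinates satisfy 11 + 6 ≡ 0 (mod 17), so they are inverses. Their sum is the point at infinity.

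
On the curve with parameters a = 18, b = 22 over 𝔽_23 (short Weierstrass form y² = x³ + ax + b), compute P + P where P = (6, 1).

tangent at (6, 1): λ = (3·6² + 18)/(2·1) ≡ 11/2. 2⁻¹ ≡ 12 (mod 23), so λ ≡ 11·12 ≡ 17.
  x = λ² - 6 - 6 = 289 - 12 ≡ 1; y = λ·(6 - 1) - 1 ≡ 15. → (1, 15)

(1, 15)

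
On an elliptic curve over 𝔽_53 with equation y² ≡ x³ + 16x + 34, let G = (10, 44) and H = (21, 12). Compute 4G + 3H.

(9, 35)

First 4G:
Repeated addition: build up to 4G.
2G: tangent at (10, 44): λ = (3·10² + 16)/(2·44) ≡ 51/35. 35⁻¹ ≡ 50 (mod 53) since 35·50 = 1750 ≡ 1, so λ ≡ 51·50 ≡ 6.
  x = λ² - 10 - 10 = 36 - 20 ≡ 16; y = λ·(10 - 16) - 44 ≡ 26. → (16, 26)
3G: (16, 26) + (10, 44). λ = (44 - 26)/(10 - 16) ≡ 18/47 mod 53. 47⁻¹ ≡ 44 (mod 53), so λ ≡ 50.
  x = λ² - 16 - 10 = 2500 - 26 ≡ 36; y = λ·(16 - 36) - 26 ≡ 34. → (36, 34)
4G: (36, 34) + (10, 44). λ = (44 - 34)/(10 - 36) ≡ 10/27 mod 53. 27⁻¹ ≡ 2 (mod 53) since 27·2 = 54 ≡ 1, so λ ≡ 20.
  x = λ² - 36 - 10 = 400 - 46 ≡ 36; y = λ·(36 - 36) - 34 ≡ 19. → (36, 19)
4G = (36, 19).
Next 3H:
Repeated addition: build up to 3H.
2H: tangent at (21, 12): λ = (3·21² + 16)/(2·12) ≡ 14/24. 24⁻¹ ≡ 42 (mod 53), so λ ≡ 14·42 ≡ 5.
  x = λ² - 21 - 21 = 25 - 42 ≡ 36; y = λ·(21 - 36) - 12 ≡ 19. → (36, 19)
3H: (36, 19) + (21, 12). λ = (12 - 19)/(21 - 36) ≡ 46/38 mod 53. 38⁻¹ ≡ 7 (mod 53), so λ ≡ 4.
  x = λ² - 36 - 21 = 16 - 57 ≡ 12; y = λ·(36 - 12) - 19 ≡ 24. → (12, 24)
3H = (12, 24).
Finally 4G + 3H:
(36, 19) + (12, 24). λ = (24 - 19)/(12 - 36) ≡ 5/29 mod 53. 29⁻¹ ≡ 11 (mod 53), so λ ≡ 2.
  x = λ² - 36 - 12 = 4 - 48 ≡ 9; y = λ·(36 - 9) - 19 ≡ 35. → (9, 35)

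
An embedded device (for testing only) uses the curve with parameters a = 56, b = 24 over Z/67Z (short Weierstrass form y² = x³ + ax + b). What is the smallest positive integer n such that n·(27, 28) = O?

2P: tangent at (27, 28): λ = (3·27² + 56)/(2·28) ≡ 32/56. 56⁻¹ ≡ 6 (mod 67), so λ ≡ 32·6 ≡ 58.
  x = λ² - 27 - 27 = 3364 - 54 ≡ 27; y = λ·(27 - 27) - 28 ≡ 39. → (27, 39)
3P: (27, 39) + (27, 28): same x and y₁ ≡ -y₂, so the sum is O.
3P = O, so the order is 3.

3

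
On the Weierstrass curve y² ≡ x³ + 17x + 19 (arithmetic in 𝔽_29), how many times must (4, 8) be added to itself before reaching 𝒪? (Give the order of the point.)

7

2P: tangent at (4, 8): λ = (3·4² + 17)/(2·8) ≡ 7/16. 16⁻¹ ≡ 20 (mod 29) since 16·20 = 320 ≡ 1, so λ ≡ 7·20 ≡ 24.
  x = λ² - 4 - 4 = 576 - 8 ≡ 17; y = λ·(4 - 17) - 8 ≡ 28. → (17, 28)
3P: (17, 28) + (4, 8). λ = (8 - 28)/(4 - 17) ≡ 9/16 mod 29. 16⁻¹ ≡ 20 (mod 29), so λ ≡ 6.
  x = λ² - 17 - 4 = 36 - 21 ≡ 15; y = λ·(17 - 15) - 28 ≡ 13. → (15, 13)
4P: (15, 13) + (4, 8). λ = (8 - 13)/(4 - 15) ≡ 24/18 mod 29. 18⁻¹ ≡ 21 (mod 29), so λ ≡ 11.
  x = λ² - 15 - 4 = 121 - 19 ≡ 15; y = λ·(15 - 15) - 13 ≡ 16. → (15, 16)
5P: (15, 16) + (4, 8). λ = (8 - 16)/(4 - 15) ≡ 21/18 mod 29. 18⁻¹ ≡ 21 (mod 29), so λ ≡ 6.
  x = λ² - 15 - 4 = 36 - 19 ≡ 17; y = λ·(15 - 17) - 16 ≡ 1. → (17, 1)
6P: (17, 1) + (4, 8). λ = (8 - 1)/(4 - 17) ≡ 7/16 mod 29. 16⁻¹ ≡ 20 (mod 29) since 16·20 = 320 ≡ 1, so λ ≡ 24.
  x = λ² - 17 - 4 = 576 - 21 ≡ 4; y = λ·(17 - 4) - 1 ≡ 21. → (4, 21)
7P: (4, 21) + (4, 8): same x and y₁ ≡ -y₂, so the sum is 𝒪.
7P = 𝒪, so the order is 7.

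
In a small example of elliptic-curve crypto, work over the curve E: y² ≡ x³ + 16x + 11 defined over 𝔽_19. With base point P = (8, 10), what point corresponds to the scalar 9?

Double-and-add on 9 = (1001)₂. Start with P = (8, 10) for the leading 1-bit.
double: tangent at (8, 10): λ = (3·8² + 16)/(2·10) ≡ 18/1. 1⁻¹ ≡ 1 (mod 19) since 1·1 = 1 ≡ 1, so λ ≡ 18·1 ≡ 18.
  x = λ² - 8 - 8 = 324 - 16 ≡ 4; y = λ·(8 - 4) - 10 ≡ 5. → (4, 5)
double: tangent at (4, 5): λ = (3·4² + 16)/(2·5) ≡ 7/10. 10⁻¹ ≡ 2 (mod 19) since 10·2 = 20 ≡ 1, so λ ≡ 7·2 ≡ 14.
  x = λ² - 4 - 4 = 196 - 8 ≡ 17; y = λ·(4 - 17) - 5 ≡ 3. → (17, 3)
double: tangent at (17, 3): λ = (3·17² + 16)/(2·3) ≡ 9/6. 6⁻¹ ≡ 16 (mod 19), so λ ≡ 9·16 ≡ 11.
  x = λ² - 17 - 17 = 121 - 34 ≡ 11; y = λ·(17 - 11) - 3 ≡ 6. → (11, 6)
add P: (11, 6) + (8, 10). λ = (10 - 6)/(8 - 11) ≡ 4/16 mod 19. 16⁻¹ ≡ 6 (mod 19), so λ ≡ 5.
  x = λ² - 11 - 8 = 25 - 19 ≡ 6; y = λ·(11 - 6) - 6 ≡ 0. → (6, 0)

(6, 0)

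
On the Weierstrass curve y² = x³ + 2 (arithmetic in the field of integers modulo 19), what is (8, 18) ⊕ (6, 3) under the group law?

(9, 3)

(8, 18) + (6, 3). λ = (3 - 18)/(6 - 8) ≡ 4/17 mod 19. 17⁻¹ ≡ 9 (mod 19) since 17·9 = 153 ≡ 1, so λ ≡ 17.
  x = λ² - 8 - 6 = 289 - 14 ≡ 9; y = λ·(8 - 9) - 18 ≡ 3. → (9, 3)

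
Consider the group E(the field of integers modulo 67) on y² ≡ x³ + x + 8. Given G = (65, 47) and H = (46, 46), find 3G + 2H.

First 3G:
Repeated addition: build up to 3G.
2G: tangent at (65, 47): λ = (3·65² + 1)/(2·47) ≡ 13/27. 27⁻¹ ≡ 5 (mod 67) since 27·5 = 135 ≡ 1, so λ ≡ 13·5 ≡ 65.
  x = λ² - 65 - 65 = 4225 - 130 ≡ 8; y = λ·(65 - 8) - 47 ≡ 40. → (8, 40)
3G: (8, 40) + (65, 47). λ = (47 - 40)/(65 - 8) ≡ 7/57 mod 67. 57⁻¹ ≡ 20 (mod 67), so λ ≡ 6.
  x = λ² - 8 - 65 = 36 - 73 ≡ 30; y = λ·(8 - 30) - 40 ≡ 29. → (30, 29)
3G = (30, 29).
Next 2H:
Repeated addition: build up to 2H.
2H: tangent at (46, 46): λ = (3·46² + 1)/(2·46) ≡ 51/25. 25⁻¹ ≡ 59 (mod 67), so λ ≡ 51·59 ≡ 61.
  x = λ² - 46 - 46 = 3721 - 92 ≡ 11; y = λ·(46 - 11) - 46 ≡ 12. → (11, 12)
2H = (11, 12).
Finally 3G + 2H:
(30, 29) + (11, 12). λ = (12 - 29)/(11 - 30) ≡ 50/48 mod 67. 48⁻¹ ≡ 7 (mod 67), so λ ≡ 15.
  x = λ² - 30 - 11 = 225 - 41 ≡ 50; y = λ·(30 - 50) - 29 ≡ 6. → (50, 6)

(50, 6)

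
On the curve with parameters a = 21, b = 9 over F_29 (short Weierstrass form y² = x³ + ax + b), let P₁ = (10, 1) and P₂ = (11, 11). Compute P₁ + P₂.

(10, 1) + (11, 11). λ = (11 - 1)/(11 - 10) ≡ 10/1 mod 29. 1⁻¹ ≡ 1 (mod 29) since 1·1 = 1 ≡ 1, so λ ≡ 10.
  x = λ² - 10 - 11 = 100 - 21 ≡ 21; y = λ·(10 - 21) - 1 ≡ 5. → (21, 5)

(21, 5)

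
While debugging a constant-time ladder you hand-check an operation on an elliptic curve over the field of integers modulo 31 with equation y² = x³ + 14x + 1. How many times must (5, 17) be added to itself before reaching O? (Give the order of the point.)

7

2P: tangent at (5, 17): λ = (3·5² + 14)/(2·17) ≡ 27/3. 3⁻¹ ≡ 21 (mod 31), so λ ≡ 27·21 ≡ 9.
  x = λ² - 5 - 5 = 81 - 10 ≡ 9; y = λ·(5 - 9) - 17 ≡ 9. → (9, 9)
3P: (9, 9) + (5, 17). λ = (17 - 9)/(5 - 9) ≡ 8/27 mod 31. 27⁻¹ ≡ 23 (mod 31), so λ ≡ 29.
  x = λ² - 9 - 5 = 841 - 14 ≡ 21; y = λ·(9 - 21) - 9 ≡ 15. → (21, 15)
4P: (21, 15) + (5, 17). λ = (17 - 15)/(5 - 21) ≡ 2/15 mod 31. 15⁻¹ ≡ 29 (mod 31) since 15·29 = 435 ≡ 1, so λ ≡ 27.
  x = λ² - 21 - 5 = 729 - 26 ≡ 21; y = λ·(21 - 21) - 15 ≡ 16. → (21, 16)
5P: (21, 16) + (5, 17). λ = (17 - 16)/(5 - 21) ≡ 1/15 mod 31. 15⁻¹ ≡ 29 (mod 31), so λ ≡ 29.
  x = λ² - 21 - 5 = 841 - 26 ≡ 9; y = λ·(21 - 9) - 16 ≡ 22. → (9, 22)
6P: (9, 22) + (5, 17). λ = (17 - 22)/(5 - 9) ≡ 26/27 mod 31. 27⁻¹ ≡ 23 (mod 31) since 27·23 = 621 ≡ 1, so λ ≡ 9.
  x = λ² - 9 - 5 = 81 - 14 ≡ 5; y = λ·(9 - 5) - 22 ≡ 14. → (5, 14)
7P: (5, 14) + (5, 17): same x and y₁ ≡ -y₂, so the sum is O.
7P = O, so the order is 7.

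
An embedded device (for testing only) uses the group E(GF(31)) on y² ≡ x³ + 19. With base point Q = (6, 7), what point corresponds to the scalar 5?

(26, 24)

Double-and-add on 5 = (101)₂. Start with Q = (6, 7) for the leading 1-bit.
double: tangent at (6, 7): λ = (3·6² + 0)/(2·7) ≡ 15/14. 14⁻¹ ≡ 20 (mod 31), so λ ≡ 15·20 ≡ 21.
  x = λ² - 6 - 6 = 441 - 12 ≡ 26; y = λ·(6 - 26) - 7 ≡ 7. → (26, 7)
double: tangent at (26, 7): λ = (3·26² + 0)/(2·7) ≡ 13/14. 14⁻¹ ≡ 20 (mod 31), so λ ≡ 13·20 ≡ 12.
  x = λ² - 26 - 26 = 144 - 52 ≡ 30; y = λ·(26 - 30) - 7 ≡ 7. → (30, 7)
add Q: (30, 7) + (6, 7). λ = (7 - 7)/(6 - 30) ≡ 0/7 mod 31. 7⁻¹ ≡ 9 (mod 31), so λ ≡ 0.
  x = λ² - 30 - 6 = 0 - 36 ≡ 26; y = λ·(30 - 26) - 7 ≡ 24. → (26, 24)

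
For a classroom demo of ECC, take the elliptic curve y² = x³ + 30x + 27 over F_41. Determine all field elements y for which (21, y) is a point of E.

18, 23

x³ + 30x + 27 = 9918 ≡ 37 (mod 41).
Square roots of 37 mod 41: 18 and 23 (since 18² = 324 ≡ 37).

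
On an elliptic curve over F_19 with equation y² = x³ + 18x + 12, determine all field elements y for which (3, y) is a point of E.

6, 13

x³ + 18x + 12 = 93 ≡ 17 (mod 19).
Square roots of 17 mod 19: 6 and 13 (since 6² = 36 ≡ 17).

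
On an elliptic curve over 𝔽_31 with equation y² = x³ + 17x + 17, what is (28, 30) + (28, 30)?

(25, 28)

tangent at (28, 30): λ = (3·28² + 17)/(2·30) ≡ 13/29. 29⁻¹ ≡ 15 (mod 31), so λ ≡ 13·15 ≡ 9.
  x = λ² - 28 - 28 = 81 - 56 ≡ 25; y = λ·(28 - 25) - 30 ≡ 28. → (25, 28)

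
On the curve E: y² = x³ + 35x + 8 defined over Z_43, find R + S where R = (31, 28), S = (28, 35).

(31, 28) + (28, 35). λ = (35 - 28)/(28 - 31) ≡ 7/40 mod 43. 40⁻¹ ≡ 14 (mod 43), so λ ≡ 12.
  x = λ² - 31 - 28 = 144 - 59 ≡ 42; y = λ·(31 - 42) - 28 ≡ 12. → (42, 12)

(42, 12)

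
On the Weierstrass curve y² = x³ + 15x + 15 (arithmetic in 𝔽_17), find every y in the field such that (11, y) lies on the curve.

7, 10

x³ + 15x + 15 = 1511 ≡ 15 (mod 17).
Square roots of 15 mod 17: 7 and 10 (since 7² = 49 ≡ 15).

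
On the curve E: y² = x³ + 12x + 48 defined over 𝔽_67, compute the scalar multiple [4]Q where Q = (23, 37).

Repeated addition: build up to 4Q.
2Q: tangent at (23, 37): λ = (3·23² + 12)/(2·37) ≡ 58/7. 7⁻¹ ≡ 48 (mod 67) since 7·48 = 336 ≡ 1, so λ ≡ 58·48 ≡ 37.
  x = λ² - 23 - 23 = 1369 - 46 ≡ 50; y = λ·(23 - 50) - 37 ≡ 36. → (50, 36)
3Q: (50, 36) + (23, 37). λ = (37 - 36)/(23 - 50) ≡ 1/40 mod 67. 40⁻¹ ≡ 62 (mod 67) since 40·62 = 2480 ≡ 1, so λ ≡ 62.
  x = λ² - 50 - 23 = 3844 - 73 ≡ 19; y = λ·(50 - 19) - 36 ≡ 10. → (19, 10)
4Q: (19, 10) + (23, 37). λ = (37 - 10)/(23 - 19) ≡ 27/4 mod 67. 4⁻¹ ≡ 17 (mod 67), so λ ≡ 57.
  x = λ² - 19 - 23 = 3249 - 42 ≡ 58; y = λ·(19 - 58) - 10 ≡ 45. → (58, 45)

(58, 45)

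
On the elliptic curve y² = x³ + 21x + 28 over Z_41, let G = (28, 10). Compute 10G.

Repeated addition: build up to 10G.
2G: tangent at (28, 10): λ = (3·28² + 21)/(2·10) ≡ 36/20. 20⁻¹ ≡ 39 (mod 41), so λ ≡ 36·39 ≡ 10.
  x = λ² - 28 - 28 = 100 - 56 ≡ 3; y = λ·(28 - 3) - 10 ≡ 35. → (3, 35)
3G: (3, 35) + (28, 10). λ = (10 - 35)/(28 - 3) ≡ 16/25 mod 41. 25⁻¹ ≡ 23 (mod 41), so λ ≡ 40.
  x = λ² - 3 - 28 = 1600 - 31 ≡ 11; y = λ·(3 - 11) - 35 ≡ 14. → (11, 14)
4G: (11, 14) + (28, 10). λ = (10 - 14)/(28 - 11) ≡ 37/17 mod 41. 17⁻¹ ≡ 29 (mod 41) since 17·29 = 493 ≡ 1, so λ ≡ 7.
  x = λ² - 11 - 28 = 49 - 39 ≡ 10; y = λ·(11 - 10) - 14 ≡ 34. → (10, 34)
5G: (10, 34) + (28, 10). λ = (10 - 34)/(28 - 10) ≡ 17/18 mod 41. 18⁻¹ ≡ 16 (mod 41), so λ ≡ 26.
  x = λ² - 10 - 28 = 676 - 38 ≡ 23; y = λ·(10 - 23) - 34 ≡ 38. → (23, 38)
6G: (23, 38) + (28, 10). λ = (10 - 38)/(28 - 23) ≡ 13/5 mod 41. 5⁻¹ ≡ 33 (mod 41), so λ ≡ 19.
  x = λ² - 23 - 28 = 361 - 51 ≡ 23; y = λ·(23 - 23) - 38 ≡ 3. → (23, 3)
7G: (23, 3) + (28, 10). λ = (10 - 3)/(28 - 23) ≡ 7/5 mod 41. 5⁻¹ ≡ 33 (mod 41) since 5·33 = 165 ≡ 1, so λ ≡ 26.
  x = λ² - 23 - 28 = 676 - 51 ≡ 10; y = λ·(23 - 10) - 3 ≡ 7. → (10, 7)
8G: (10, 7) + (28, 10). λ = (10 - 7)/(28 - 10) ≡ 3/18 mod 41. 18⁻¹ ≡ 16 (mod 41), so λ ≡ 7.
  x = λ² - 10 - 28 = 49 - 38 ≡ 11; y = λ·(10 - 11) - 7 ≡ 27. → (11, 27)
9G: (11, 27) + (28, 10). λ = (10 - 27)/(28 - 11) ≡ 24/17 mod 41. 17⁻¹ ≡ 29 (mod 41) since 17·29 = 493 ≡ 1, so λ ≡ 40.
  x = λ² - 11 - 28 = 1600 - 39 ≡ 3; y = λ·(11 - 3) - 27 ≡ 6. → (3, 6)
10G: (3, 6) + (28, 10). λ = (10 - 6)/(28 - 3) ≡ 4/25 mod 41. 25⁻¹ ≡ 23 (mod 41) since 25·23 = 575 ≡ 1, so λ ≡ 10.
  x = λ² - 3 - 28 = 100 - 31 ≡ 28; y = λ·(3 - 28) - 6 ≡ 31. → (28, 31)

(28, 31)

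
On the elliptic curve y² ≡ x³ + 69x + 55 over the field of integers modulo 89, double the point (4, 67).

tangent at (4, 67): λ = (3·4² + 69)/(2·67) ≡ 28/45. 45⁻¹ ≡ 2 (mod 89) since 45·2 = 90 ≡ 1, so λ ≡ 28·2 ≡ 56.
  x = λ² - 4 - 4 = 3136 - 8 ≡ 13; y = λ·(4 - 13) - 67 ≡ 52. → (13, 52)

(13, 52)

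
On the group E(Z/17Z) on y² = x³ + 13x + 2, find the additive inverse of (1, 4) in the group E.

(1, 13)

-(1, 4) = (1, -4 mod 17) = (1, 13).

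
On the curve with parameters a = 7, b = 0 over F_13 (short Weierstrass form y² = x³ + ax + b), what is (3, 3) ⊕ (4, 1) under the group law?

(10, 11)

(3, 3) + (4, 1). λ = (1 - 3)/(4 - 3) ≡ 11/1 mod 13. 1⁻¹ ≡ 1 (mod 13), so λ ≡ 11.
  x = λ² - 3 - 4 = 121 - 7 ≡ 10; y = λ·(3 - 10) - 3 ≡ 11. → (10, 11)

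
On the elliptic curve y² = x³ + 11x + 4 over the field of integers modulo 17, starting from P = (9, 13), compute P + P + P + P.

Double-and-add on 4 = (100)₂. Start with P = (9, 13) for the leading 1-bit.
double: tangent at (9, 13): λ = (3·9² + 11)/(2·13) ≡ 16/9. 9⁻¹ ≡ 2 (mod 17) since 9·2 = 18 ≡ 1, so λ ≡ 16·2 ≡ 15.
  x = λ² - 9 - 9 = 225 - 18 ≡ 3; y = λ·(9 - 3) - 13 ≡ 9. → (3, 9)
double: tangent at (3, 9): λ = (3·3² + 11)/(2·9) ≡ 4/1. 1⁻¹ ≡ 1 (mod 17) since 1·1 = 1 ≡ 1, so λ ≡ 4·1 ≡ 4.
  x = λ² - 3 - 3 = 16 - 6 ≡ 10; y = λ·(3 - 10) - 9 ≡ 14. → (10, 14)

(10, 14)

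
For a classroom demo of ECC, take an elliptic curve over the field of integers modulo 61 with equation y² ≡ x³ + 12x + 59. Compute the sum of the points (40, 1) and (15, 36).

(47, 21)

(40, 1) + (15, 36). λ = (36 - 1)/(15 - 40) ≡ 35/36 mod 61. 36⁻¹ ≡ 39 (mod 61) since 36·39 = 1404 ≡ 1, so λ ≡ 23.
  x = λ² - 40 - 15 = 529 - 55 ≡ 47; y = λ·(40 - 47) - 1 ≡ 21. → (47, 21)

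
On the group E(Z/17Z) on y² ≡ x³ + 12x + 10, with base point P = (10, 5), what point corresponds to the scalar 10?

(13, 0)

Double-and-add on 10 = (1010)₂. Start with P = (10, 5) for the leading 1-bit.
double: tangent at (10, 5): λ = (3·10² + 12)/(2·5) ≡ 6/10. 10⁻¹ ≡ 12 (mod 17), so λ ≡ 6·12 ≡ 4.
  x = λ² - 10 - 10 = 16 - 20 ≡ 13; y = λ·(10 - 13) - 5 ≡ 0. → (13, 0)
double: (13, 0) + (13, 0): same x and y₁ ≡ -y₂, so the sum is ∞.
add P: ∞ + (10, 5) = (10, 5) (identity).
double: tangent at (10, 5): λ = (3·10² + 12)/(2·5) ≡ 6/10. 10⁻¹ ≡ 12 (mod 17), so λ ≡ 6·12 ≡ 4.
  x = λ² - 10 - 10 = 16 - 20 ≡ 13; y = λ·(10 - 13) - 5 ≡ 0. → (13, 0)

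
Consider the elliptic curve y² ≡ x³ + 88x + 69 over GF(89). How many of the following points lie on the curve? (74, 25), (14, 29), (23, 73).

2

(74, 25): 25² ≡ 2, rhs ≡ 2 → on.
(14, 29): 29² ≡ 40, rhs ≡ 40 → on.
(23, 73): 73² ≡ 78, rhs ≡ 20 → off.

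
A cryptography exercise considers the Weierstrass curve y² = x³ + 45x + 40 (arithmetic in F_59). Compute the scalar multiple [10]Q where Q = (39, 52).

Double-and-add on 10 = (1010)₂. Start with Q = (39, 52) for the leading 1-bit.
double: tangent at (39, 52): λ = (3·39² + 45)/(2·52) ≡ 6/45. 45⁻¹ ≡ 21 (mod 59) since 45·21 = 945 ≡ 1, so λ ≡ 6·21 ≡ 8.
  x = λ² - 39 - 39 = 64 - 78 ≡ 45; y = λ·(39 - 45) - 52 ≡ 18. → (45, 18)
double: tangent at (45, 18): λ = (3·45² + 45)/(2·18) ≡ 43/36. 36⁻¹ ≡ 41 (mod 59), so λ ≡ 43·41 ≡ 52.
  x = λ² - 45 - 45 = 2704 - 90 ≡ 18; y = λ·(45 - 18) - 18 ≡ 29. → (18, 29)
add Q: (18, 29) + (39, 52). λ = (52 - 29)/(39 - 18) ≡ 23/21 mod 59. 21⁻¹ ≡ 45 (mod 59), so λ ≡ 32.
  x = λ² - 18 - 39 = 1024 - 57 ≡ 23; y = λ·(18 - 23) - 29 ≡ 47. → (23, 47)
double: tangent at (23, 47): λ = (3·23² + 45)/(2·47) ≡ 39/35. 35⁻¹ ≡ 27 (mod 59), so λ ≡ 39·27 ≡ 50.
  x = λ² - 23 - 23 = 2500 - 46 ≡ 35; y = λ·(23 - 35) - 47 ≡ 2. → (35, 2)

(35, 2)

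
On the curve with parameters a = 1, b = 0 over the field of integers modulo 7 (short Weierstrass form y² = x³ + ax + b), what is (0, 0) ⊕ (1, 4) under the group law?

(0, 0) + (1, 4). λ = (4 - 0)/(1 - 0) ≡ 4/1 mod 7. 1⁻¹ ≡ 1 (mod 7), so λ ≡ 4.
  x = λ² - 0 - 1 = 16 - 1 ≡ 1; y = λ·(0 - 1) - 0 ≡ 3. → (1, 3)

(1, 3)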